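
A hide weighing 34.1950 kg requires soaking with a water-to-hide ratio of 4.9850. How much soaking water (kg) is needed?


Formula: Water = hide_weight * ratio
Substituting: Water = 34.1950 * 4.9850
Result: 170.4621 kg


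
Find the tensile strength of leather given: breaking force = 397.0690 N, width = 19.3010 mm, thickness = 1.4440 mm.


Formula: TS = force / (width * thickness)
Substituting: TS = 397.0690 / (19.3010 * 1.4440)
Result: 14.2469 N/mm^2


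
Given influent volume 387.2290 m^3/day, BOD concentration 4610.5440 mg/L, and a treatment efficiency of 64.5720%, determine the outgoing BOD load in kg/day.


Load_in = volume * conc / 1000 = 387.2290 * 4610.5440 / 1000 = 1785.3363 kg/day
Removed = Load_in * eff / 100 = 1785.3363 * 64.5720 / 100 = 1152.8274 kg/day
Load_out = Load_in - Removed = 1785.3363 - 1152.8274 = 632.5090 kg/day


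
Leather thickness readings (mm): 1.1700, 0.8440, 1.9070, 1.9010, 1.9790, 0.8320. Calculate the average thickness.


Formula: Average = sum / n
Substituting: Average = 8.6330 / 6
Result: 1.4388 mm


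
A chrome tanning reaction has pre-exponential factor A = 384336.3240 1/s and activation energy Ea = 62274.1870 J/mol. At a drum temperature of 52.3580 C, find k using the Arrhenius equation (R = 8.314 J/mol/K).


T_K = T_C + 273.15 = 52.3580 + 273.15 = 325.5080 K
exponent = -Ea / (R * T_K) = -62274.1870 / (8.314 * 325.5080) = -23.0110
k = A * exp(exponent) = 384336.3240 * exp(-23.0110) = 3.9007e-05 1/s


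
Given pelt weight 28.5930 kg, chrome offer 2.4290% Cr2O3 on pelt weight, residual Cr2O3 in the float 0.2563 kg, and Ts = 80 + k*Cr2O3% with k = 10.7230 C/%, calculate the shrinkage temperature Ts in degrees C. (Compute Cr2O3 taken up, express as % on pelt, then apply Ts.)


Offered = pelt * offer_pct / 100 = 28.5930 * 2.4290 / 100 = 0.6945 kg
Uptake = offered - residual = 0.6945 - 0.2563 = 0.4382 kg
Cr2O3% on pelt = uptake / pelt * 100 = 0.4382 / 28.5930 * 100 = 1.5326 %
Ts = 80 + k * Cr2O3% = 80 + 10.7230 * 1.5326 = 96.4344 C


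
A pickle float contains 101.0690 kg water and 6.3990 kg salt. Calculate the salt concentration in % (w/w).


Formula: Conc = salt / (water + salt) * 100
Substituting: Conc = 6.3990 / (101.0690 + 6.3990) * 100
Result: 5.9543 %


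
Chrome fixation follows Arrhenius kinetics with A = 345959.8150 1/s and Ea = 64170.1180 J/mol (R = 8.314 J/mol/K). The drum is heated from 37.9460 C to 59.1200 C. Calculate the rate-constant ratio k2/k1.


T1 = 37.9460 + 273.15 = 311.0960 K; T2 = 59.1200 + 273.15 = 332.2700 K
k1 = A * exp(-Ea/(R*T1)) = 345959.8150 * exp(-64170.1180/(8.314*311.0960)) = 5.8095e-06 1/s
k2 = A * exp(-Ea/(R*T2)) = 345959.8150 * exp(-64170.1180/(8.314*332.2700)) = 2.8234e-05 1/s
k2/k1 = 2.8234e-05 / 5.8095e-06 = 4.8600


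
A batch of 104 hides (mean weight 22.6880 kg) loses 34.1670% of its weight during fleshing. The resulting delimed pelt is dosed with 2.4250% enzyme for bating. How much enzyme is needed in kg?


Total_raw = N * avg_wt = 104 * 22.6880 = 2359.5520 kg
Substrate = Total_raw * (1 - loss/100) = 2359.5520 * (1 - 34.1670/100) = 1553.3639 kg
Enzyme = Substrate * pct / 100 = 1553.3639 * 2.4250 / 100 = 37.6691 kg


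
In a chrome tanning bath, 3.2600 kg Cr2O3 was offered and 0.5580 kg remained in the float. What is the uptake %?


Formula: Uptake = (offered - residual) / offered * 100
Substituting: Uptake = (3.2600 - 0.5580) / 3.2600 * 100
Result: 82.8834 %


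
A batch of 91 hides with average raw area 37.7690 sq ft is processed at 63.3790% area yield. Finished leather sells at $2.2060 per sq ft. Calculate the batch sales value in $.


Raw_total = N * avg_area = 91 * 37.7690 = 3436.9790 sq ft
Finished = Raw_total * yield / 100 = 3436.9790 * 63.3790 / 100 = 2178.3229 sq ft
Value = Finished * price = 2178.3229 * 2.2060 = 4805.3804 $


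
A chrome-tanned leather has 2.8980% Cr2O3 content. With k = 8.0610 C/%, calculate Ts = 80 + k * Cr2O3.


Formula: Ts = 80 + k * Cr2O3
Substituting: Ts = 80 + 8.0610 * 2.8980
Result: 103.3608 C


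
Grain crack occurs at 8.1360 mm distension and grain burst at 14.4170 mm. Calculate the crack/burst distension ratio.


Formula: Ratio = crack / burst
Substituting: Ratio = 8.1360 / 14.4170
Result: 0.5643


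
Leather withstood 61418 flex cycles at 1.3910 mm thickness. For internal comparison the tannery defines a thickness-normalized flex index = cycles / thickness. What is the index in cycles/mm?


Formula: Index = cycles / thickness
Substituting: Index = 61418 / 1.3910
Result: 44153.8462 cycles/mm


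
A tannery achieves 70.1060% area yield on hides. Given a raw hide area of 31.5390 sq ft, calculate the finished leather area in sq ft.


Formula: finished = raw * yield / 100
Substituting: finished = 31.5390 * 70.1060 / 100
Result: 22.1107 sq ft


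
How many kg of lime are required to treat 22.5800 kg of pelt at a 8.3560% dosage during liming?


Formula: Lime = substrate * pct / 100
Substituting: Lime = 22.5800 * 8.3560 / 100
Result: 1.8868 kg


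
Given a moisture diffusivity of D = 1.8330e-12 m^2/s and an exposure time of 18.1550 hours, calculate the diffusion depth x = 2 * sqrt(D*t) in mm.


t = 18.1550 hr * 3600 = 65358.0000 s
D * t = 1.8330e-12 * 65358.0000 = 1.1980e-07
x = 2 * sqrt(D*t) = 2 * sqrt(1.1980e-07) = 6.9225e-04 m = 0.6922 mm


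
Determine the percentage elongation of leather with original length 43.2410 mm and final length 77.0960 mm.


Formula: Elongation = (Lf - L0) / L0 * 100
Substituting: Elongation = (77.0960 - 43.2410) / 43.2410 * 100
Result: 78.2937 %


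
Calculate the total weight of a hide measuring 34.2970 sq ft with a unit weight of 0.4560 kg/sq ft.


Formula: Weight = area * weight_per_sqft
Substituting: Weight = 34.2970 * 0.4560
Result: 15.6394 kg


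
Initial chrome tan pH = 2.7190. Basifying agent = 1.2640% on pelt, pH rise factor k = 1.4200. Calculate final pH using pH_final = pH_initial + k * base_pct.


Formula: pH_final = pH_initial + k * base_pct
Substituting: pH_final = 2.7190 + 1.4200 * 1.2640
Result: 4.5139


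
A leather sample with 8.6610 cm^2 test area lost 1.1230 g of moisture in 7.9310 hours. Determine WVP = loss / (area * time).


Formula: WVP = loss / (area * time)
Substituting: WVP = 1.1230 / (8.6610 * 7.9310)
Result: 0.0163487 g/(cm^2*hr)


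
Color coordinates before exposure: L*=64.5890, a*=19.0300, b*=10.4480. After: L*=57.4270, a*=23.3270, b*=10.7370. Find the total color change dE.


dL = -7.1620, da = 4.2970, db = 0.2890
dE = sqrt((-7.1620)^2 + 4.2970^2 + 0.2890^2) = 8.3572


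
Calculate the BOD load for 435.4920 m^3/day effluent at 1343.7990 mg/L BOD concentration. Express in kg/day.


Formula: BOD_load = volume * conc / 1000
Substituting: BOD_load = 435.4920 * 1343.7990 / 1000
Result: 585.2137 kg/day


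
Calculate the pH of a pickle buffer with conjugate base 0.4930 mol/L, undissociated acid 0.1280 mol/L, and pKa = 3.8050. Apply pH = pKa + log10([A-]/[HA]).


ratio = [A-] / [HA] = 0.4930 / 0.1280 = 3.8516
log10(ratio) = 0.5856
pH = pKa + log10(ratio) = 3.8050 + 0.5856 = 4.3906


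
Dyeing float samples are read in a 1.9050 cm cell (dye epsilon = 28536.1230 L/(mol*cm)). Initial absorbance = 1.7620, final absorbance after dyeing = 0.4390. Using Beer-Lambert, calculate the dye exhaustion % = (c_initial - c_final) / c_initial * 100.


c_initial = A_i / (epsilon * l) = 1.7620 / (28536.1230 * 1.9050) = 3.2413e-05 mol/L
c_final = A_f / (epsilon * l) = 0.4390 / (28536.1230 * 1.9050) = 8.0756e-06 mol/L
Exhaustion = (c_initial - c_final) / c_initial * 100 = (3.2413e-05 - 8.0756e-06) / 3.2413e-05 * 100 = 75.0851 %


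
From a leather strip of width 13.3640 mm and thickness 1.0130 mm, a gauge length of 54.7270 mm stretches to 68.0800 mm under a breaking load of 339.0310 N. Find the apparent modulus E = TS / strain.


TS = F / (w * t) = 339.0310 / (13.3640 * 1.0130) = 25.0434 N/mm^2
strain = (Lf - L0) / L0 = (68.0800 - 54.7270) / 54.7270 = 0.2440
E = TS / strain = 25.0434 / 0.2440 = 102.6399 N/mm^2


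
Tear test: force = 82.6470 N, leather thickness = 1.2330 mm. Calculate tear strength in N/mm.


Formula: Tear strength = force / thickness
Substituting: Tear strength = 82.6470 / 1.2330
Result: 67.0292 N/mm


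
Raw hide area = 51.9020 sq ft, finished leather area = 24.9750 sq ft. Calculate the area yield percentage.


Formula: Yield = finished / raw * 100
Substituting: Yield = 24.9750 / 51.9020 * 100
Result: 48.1195 %


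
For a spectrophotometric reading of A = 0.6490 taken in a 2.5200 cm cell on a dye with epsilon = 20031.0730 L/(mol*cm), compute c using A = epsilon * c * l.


Formula: c = A / (epsilon * l)
Substituting: c = 0.6490 / (20031.0730 * 2.5200)
Result: 1.2857e-05 mol/L


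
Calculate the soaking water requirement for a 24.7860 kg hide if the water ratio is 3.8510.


Formula: Water = hide_weight * ratio
Substituting: Water = 24.7860 * 3.8510
Result: 95.4509 kg


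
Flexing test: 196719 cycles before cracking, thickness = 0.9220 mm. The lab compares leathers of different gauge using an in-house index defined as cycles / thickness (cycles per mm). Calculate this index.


Formula: Index = cycles / thickness
Substituting: Index = 196719 / 0.9220
Result: 213361.1714 cycles/mm


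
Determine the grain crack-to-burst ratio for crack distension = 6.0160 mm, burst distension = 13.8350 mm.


Formula: Ratio = crack / burst
Substituting: Ratio = 6.0160 / 13.8350
Result: 0.4348


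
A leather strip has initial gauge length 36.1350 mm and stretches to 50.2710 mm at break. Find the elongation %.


Formula: Elongation = (Lf - L0) / L0 * 100
Substituting: Elongation = (50.2710 - 36.1350) / 36.1350 * 100
Result: 39.1200 %


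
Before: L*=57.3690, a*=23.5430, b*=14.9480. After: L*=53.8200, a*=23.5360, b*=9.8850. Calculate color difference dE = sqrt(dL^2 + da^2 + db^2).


dL = -3.5490, da = -0.007, db = -5.0630
dE = sqrt((-3.5490)^2 + (-0.007)^2 + (-5.0630)^2) = 6.1830


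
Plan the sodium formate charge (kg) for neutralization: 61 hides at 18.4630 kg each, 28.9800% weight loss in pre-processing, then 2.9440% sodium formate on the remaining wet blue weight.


Total_raw = N * avg_wt = 61 * 18.4630 = 1126.2430 kg
Substrate = Total_raw * (1 - loss/100) = 1126.2430 * (1 - 28.9800/100) = 799.8578 kg
Neutralizer = Substrate * pct / 100 = 799.8578 * 2.9440 / 100 = 23.5478 kg


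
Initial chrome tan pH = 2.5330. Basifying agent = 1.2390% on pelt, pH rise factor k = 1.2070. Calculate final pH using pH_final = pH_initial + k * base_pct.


Formula: pH_final = pH_initial + k * base_pct
Substituting: pH_final = 2.5330 + 1.2070 * 1.2390
Result: 4.0285


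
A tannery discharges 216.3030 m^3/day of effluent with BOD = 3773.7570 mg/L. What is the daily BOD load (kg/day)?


Formula: BOD_load = volume * conc / 1000
Substituting: BOD_load = 216.3030 * 3773.7570 / 1000
Result: 816.2750 kg/day


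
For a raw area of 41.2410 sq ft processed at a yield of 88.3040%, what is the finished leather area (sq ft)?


Formula: finished = raw * yield / 100
Substituting: finished = 41.2410 * 88.3040 / 100
Result: 36.4175 sq ft


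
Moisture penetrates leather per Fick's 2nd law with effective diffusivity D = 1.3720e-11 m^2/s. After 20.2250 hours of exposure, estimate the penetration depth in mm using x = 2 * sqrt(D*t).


t = 20.2250 hr * 3600 = 72810.0000 s
D * t = 1.3720e-11 * 72810.0000 = 9.9895e-07
x = 2 * sqrt(D*t) = 2 * sqrt(9.9895e-07) = 0.00199895 m = 1.9990 mm


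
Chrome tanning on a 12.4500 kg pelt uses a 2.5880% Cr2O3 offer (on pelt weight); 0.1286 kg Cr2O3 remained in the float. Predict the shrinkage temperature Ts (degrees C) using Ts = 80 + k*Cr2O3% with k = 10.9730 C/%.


Offered = pelt * offer_pct / 100 = 12.4500 * 2.5880 / 100 = 0.3222 kg
Uptake = offered - residual = 0.3222 - 0.1286 = 0.1936 kg
Cr2O3% on pelt = uptake / pelt * 100 = 0.1936 / 12.4500 * 100 = 1.5551 %
Ts = 80 + k * Cr2O3% = 80 + 10.9730 * 1.5551 = 97.0638 C


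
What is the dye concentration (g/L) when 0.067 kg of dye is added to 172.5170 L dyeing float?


Formula: Conc = dye_mass(kg) / volume(L) * 1000
Substituting: Conc = 0.067 / 172.5170 * 1000
Result: 0.3884 g/L


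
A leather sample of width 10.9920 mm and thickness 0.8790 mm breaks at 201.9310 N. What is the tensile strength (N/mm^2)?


Formula: TS = force / (width * thickness)
Substituting: TS = 201.9310 / (10.9920 * 0.8790)
Result: 20.8996 N/mm^2


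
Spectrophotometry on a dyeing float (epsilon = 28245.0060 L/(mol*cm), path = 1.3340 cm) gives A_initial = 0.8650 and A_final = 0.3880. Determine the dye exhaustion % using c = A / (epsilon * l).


c_initial = A_i / (epsilon * l) = 0.8650 / (28245.0060 * 1.3340) = 2.2957e-05 mol/L
c_final = A_f / (epsilon * l) = 0.3880 / (28245.0060 * 1.3340) = 1.0298e-05 mol/L
Exhaustion = (c_initial - c_final) / c_initial * 100 = (2.2957e-05 - 1.0298e-05) / 2.2957e-05 * 100 = 55.1445 %


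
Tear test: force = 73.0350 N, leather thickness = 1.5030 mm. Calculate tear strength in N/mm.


Formula: Tear strength = force / thickness
Substituting: Tear strength = 73.0350 / 1.5030
Result: 48.5928 N/mm


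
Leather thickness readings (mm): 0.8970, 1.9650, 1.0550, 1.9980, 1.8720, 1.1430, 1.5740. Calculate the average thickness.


Formula: Average = sum / n
Substituting: Average = 10.5040 / 7
Result: 1.5006 mm


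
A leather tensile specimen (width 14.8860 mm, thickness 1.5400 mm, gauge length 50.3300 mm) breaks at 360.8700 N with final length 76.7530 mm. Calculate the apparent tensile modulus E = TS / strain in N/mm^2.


TS = F / (w * t) = 360.8700 / (14.8860 * 1.5400) = 15.7417 N/mm^2
strain = (Lf - L0) / L0 = (76.7530 - 50.3300) / 50.3300 = 0.5250
E = TS / strain = 15.7417 / 0.5250 = 29.9845 N/mm^2


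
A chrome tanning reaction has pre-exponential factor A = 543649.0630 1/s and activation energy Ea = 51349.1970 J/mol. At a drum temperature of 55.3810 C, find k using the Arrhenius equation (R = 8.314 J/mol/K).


T_K = T_C + 273.15 = 55.3810 + 273.15 = 328.5310 K
exponent = -Ea / (R * T_K) = -51349.1970 / (8.314 * 328.5310) = -18.7995
k = A * exp(exponent) = 543649.0630 * exp(-18.7995) = 0.00372204 1/s


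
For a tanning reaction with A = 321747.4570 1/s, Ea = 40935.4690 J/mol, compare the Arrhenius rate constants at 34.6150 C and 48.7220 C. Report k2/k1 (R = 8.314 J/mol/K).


T1 = 34.6150 + 273.15 = 307.7650 K; T2 = 48.7220 + 273.15 = 321.8720 K
k1 = A * exp(-Ea/(R*T1)) = 321747.4570 * exp(-40935.4690/(8.314*307.7650)) = 0.0362739 1/s
k2 = A * exp(-Ea/(R*T2)) = 321747.4570 * exp(-40935.4690/(8.314*321.8720)) = 0.0731321 1/s
k2/k1 = 0.0731321 / 0.0362739 = 2.0161


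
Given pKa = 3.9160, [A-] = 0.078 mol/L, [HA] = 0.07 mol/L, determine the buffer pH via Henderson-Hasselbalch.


ratio = [A-] / [HA] = 0.078 / 0.07 = 1.1143
log10(ratio) = 0.0469966
pH = pKa + log10(ratio) = 3.9160 + 0.0469966 = 3.9630


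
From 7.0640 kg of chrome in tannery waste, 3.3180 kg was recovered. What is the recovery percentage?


Formula: Recovery = recovered / input * 100
Substituting: Recovery = 3.3180 / 7.0640 * 100
Result: 46.9706 %


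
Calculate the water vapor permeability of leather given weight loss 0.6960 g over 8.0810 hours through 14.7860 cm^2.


Formula: WVP = loss / (area * time)
Substituting: WVP = 0.6960 / (14.7860 * 8.0810)
Result: 0.00582497 g/(cm^2*hr)


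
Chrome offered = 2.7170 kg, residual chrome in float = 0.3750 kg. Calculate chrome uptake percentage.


Formula: Uptake = (offered - residual) / offered * 100
Substituting: Uptake = (2.7170 - 0.3750) / 2.7170 * 100
Result: 86.1980 %


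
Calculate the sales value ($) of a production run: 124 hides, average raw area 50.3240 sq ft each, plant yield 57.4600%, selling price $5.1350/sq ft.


Raw_total = N * avg_area = 124 * 50.3240 = 6240.1760 sq ft
Finished = Raw_total * yield / 100 = 6240.1760 * 57.4600 / 100 = 3585.6051 sq ft
Value = Finished * price = 3585.6051 * 5.1350 = 18412.0823 $


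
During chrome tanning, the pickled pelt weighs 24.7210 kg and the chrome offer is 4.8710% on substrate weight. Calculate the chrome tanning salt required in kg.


Formula: Chrome = substrate * pct / 100
Substituting: Chrome = 24.7210 * 4.8710 / 100
Result: 1.2042 kg


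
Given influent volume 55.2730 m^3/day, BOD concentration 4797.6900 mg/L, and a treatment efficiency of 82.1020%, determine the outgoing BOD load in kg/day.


Load_in = volume * conc / 1000 = 55.2730 * 4797.6900 / 1000 = 265.1827 kg/day
Removed = Load_in * eff / 100 = 265.1827 * 82.1020 / 100 = 217.7203 kg/day
Load_out = Load_in - Removed = 265.1827 - 217.7203 = 47.4624 kg/day


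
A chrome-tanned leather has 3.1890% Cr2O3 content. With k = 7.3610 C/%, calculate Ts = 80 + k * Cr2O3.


Formula: Ts = 80 + k * Cr2O3
Substituting: Ts = 80 + 7.3610 * 3.1890
Result: 103.4742 C


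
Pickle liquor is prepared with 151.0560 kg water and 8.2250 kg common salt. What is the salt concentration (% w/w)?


Formula: Conc = salt / (water + salt) * 100
Substituting: Conc = 8.2250 / (151.0560 + 8.2250) * 100
Result: 5.1638 %


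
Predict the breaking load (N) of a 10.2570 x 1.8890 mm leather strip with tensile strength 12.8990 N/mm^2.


Formula: F = TS * w * t
Substituting: F = 12.8990 * 10.2570 * 1.8890
Result: 249.9242 N


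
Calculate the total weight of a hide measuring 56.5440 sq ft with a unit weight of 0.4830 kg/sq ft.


Formula: Weight = area * weight_per_sqft
Substituting: Weight = 56.5440 * 0.4830
Result: 27.3108 kg


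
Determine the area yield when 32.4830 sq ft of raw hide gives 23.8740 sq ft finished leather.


Formula: Yield = finished / raw * 100
Substituting: Yield = 23.8740 / 32.4830 * 100
Result: 73.4969 %


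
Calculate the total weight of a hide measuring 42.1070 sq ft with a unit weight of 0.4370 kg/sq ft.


Formula: Weight = area * weight_per_sqft
Substituting: Weight = 42.1070 * 0.4370
Result: 18.4008 kg


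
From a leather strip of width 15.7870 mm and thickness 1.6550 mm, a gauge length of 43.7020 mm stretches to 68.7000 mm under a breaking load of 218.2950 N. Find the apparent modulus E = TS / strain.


TS = F / (w * t) = 218.2950 / (15.7870 * 1.6550) = 8.3550 N/mm^2
strain = (Lf - L0) / L0 = (68.7000 - 43.7020) / 43.7020 = 0.5720
E = TS / strain = 8.3550 / 0.5720 = 14.6064 N/mm^2


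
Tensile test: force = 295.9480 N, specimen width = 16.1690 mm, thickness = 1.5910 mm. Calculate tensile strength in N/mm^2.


Formula: TS = force / (width * thickness)
Substituting: TS = 295.9480 / (16.1690 * 1.5910)
Result: 11.5043 N/mm^2


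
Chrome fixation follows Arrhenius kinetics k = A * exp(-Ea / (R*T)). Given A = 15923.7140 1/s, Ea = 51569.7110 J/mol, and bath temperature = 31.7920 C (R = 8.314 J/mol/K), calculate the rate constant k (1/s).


T_K = T_C + 273.15 = 31.7920 + 273.15 = 304.9420 K
exponent = -Ea / (R * T_K) = -51569.7110 / (8.314 * 304.9420) = -20.3408
k = A * exp(exponent) = 15923.7140 * exp(-20.3408) = 2.3343e-05 1/s


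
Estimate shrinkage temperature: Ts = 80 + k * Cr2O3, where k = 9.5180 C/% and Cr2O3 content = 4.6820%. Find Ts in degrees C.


Formula: Ts = 80 + k * Cr2O3
Substituting: Ts = 80 + 9.5180 * 4.6820
Result: 124.5633 C


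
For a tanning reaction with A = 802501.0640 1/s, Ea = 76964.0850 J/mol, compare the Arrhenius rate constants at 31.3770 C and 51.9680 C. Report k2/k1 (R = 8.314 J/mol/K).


T1 = 31.3770 + 273.15 = 304.5270 K; T2 = 51.9680 + 273.15 = 325.1180 K
k1 = A * exp(-Ea/(R*T1)) = 802501.0640 * exp(-76964.0850/(8.314*304.5270)) = 5.0413e-08 1/s
k2 = A * exp(-Ea/(R*T2)) = 802501.0640 * exp(-76964.0850/(8.314*325.1180)) = 3.4568e-07 1/s
k2/k1 = 3.4568e-07 / 5.0413e-08 = 6.8569


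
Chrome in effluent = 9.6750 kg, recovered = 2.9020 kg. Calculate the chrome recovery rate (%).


Formula: Recovery = recovered / input * 100
Substituting: Recovery = 2.9020 / 9.6750 * 100
Result: 29.9948 %


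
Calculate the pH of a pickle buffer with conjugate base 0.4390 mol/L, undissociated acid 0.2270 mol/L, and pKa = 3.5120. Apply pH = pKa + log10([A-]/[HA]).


ratio = [A-] / [HA] = 0.4390 / 0.2270 = 1.9339
log10(ratio) = 0.2864
pH = pKa + log10(ratio) = 3.5120 + 0.2864 = 3.7984


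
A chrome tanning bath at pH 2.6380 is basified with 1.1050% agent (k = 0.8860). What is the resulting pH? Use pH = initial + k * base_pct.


Formula: pH_final = pH_initial + k * base_pct
Substituting: pH_final = 2.6380 + 0.8860 * 1.1050
Result: 3.6170


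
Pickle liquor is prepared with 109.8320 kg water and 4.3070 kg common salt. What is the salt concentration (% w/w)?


Formula: Conc = salt / (water + salt) * 100
Substituting: Conc = 4.3070 / (109.8320 + 4.3070) * 100
Result: 3.7735 %


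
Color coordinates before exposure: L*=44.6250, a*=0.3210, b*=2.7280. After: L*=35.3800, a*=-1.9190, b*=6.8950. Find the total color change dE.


dL = -9.2450, da = -2.2400, db = 4.1670
dE = sqrt((-9.2450)^2 + (-2.2400)^2 + 4.1670^2) = 10.3852


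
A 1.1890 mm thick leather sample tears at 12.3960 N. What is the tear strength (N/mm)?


Formula: Tear strength = force / thickness
Substituting: Tear strength = 12.3960 / 1.1890
Result: 10.4256 N/mm


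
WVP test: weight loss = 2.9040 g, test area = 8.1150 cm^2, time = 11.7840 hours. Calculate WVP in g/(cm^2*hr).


Formula: WVP = loss / (area * time)
Substituting: WVP = 2.9040 / (8.1150 * 11.7840)
Result: 0.0303679 g/(cm^2*hr)


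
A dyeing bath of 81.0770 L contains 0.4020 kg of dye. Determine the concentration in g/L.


Formula: Conc = dye_mass(kg) / volume(L) * 1000
Substituting: Conc = 0.4020 / 81.0770 * 1000
Result: 4.9582 g/L


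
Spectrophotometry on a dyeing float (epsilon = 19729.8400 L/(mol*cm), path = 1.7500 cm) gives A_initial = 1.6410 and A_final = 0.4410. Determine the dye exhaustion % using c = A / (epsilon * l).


c_initial = A_i / (epsilon * l) = 1.6410 / (19729.8400 * 1.7500) = 4.7528e-05 mol/L
c_final = A_f / (epsilon * l) = 0.4410 / (19729.8400 * 1.7500) = 1.2773e-05 mol/L
Exhaustion = (c_initial - c_final) / c_initial * 100 = (4.7528e-05 - 1.2773e-05) / 4.7528e-05 * 100 = 73.1261 %


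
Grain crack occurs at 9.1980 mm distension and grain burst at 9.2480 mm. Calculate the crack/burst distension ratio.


Formula: Ratio = crack / burst
Substituting: Ratio = 9.1980 / 9.2480
Result: 0.9946


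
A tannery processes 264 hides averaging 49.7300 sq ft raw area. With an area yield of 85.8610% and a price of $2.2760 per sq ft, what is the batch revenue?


Raw_total = N * avg_area = 264 * 49.7300 = 13128.7200 sq ft
Finished = Raw_total * yield / 100 = 13128.7200 * 85.8610 / 100 = 11272.4503 sq ft
Value = Finished * price = 11272.4503 * 2.2760 = 25656.0968 $


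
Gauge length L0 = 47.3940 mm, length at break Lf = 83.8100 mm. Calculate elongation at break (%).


Formula: Elongation = (Lf - L0) / L0 * 100
Substituting: Elongation = (83.8100 - 47.3940) / 47.3940 * 100
Result: 76.8367 %


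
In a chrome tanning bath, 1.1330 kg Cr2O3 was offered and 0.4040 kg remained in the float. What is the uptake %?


Formula: Uptake = (offered - residual) / offered * 100
Substituting: Uptake = (1.1330 - 0.4040) / 1.1330 * 100
Result: 64.3425 %


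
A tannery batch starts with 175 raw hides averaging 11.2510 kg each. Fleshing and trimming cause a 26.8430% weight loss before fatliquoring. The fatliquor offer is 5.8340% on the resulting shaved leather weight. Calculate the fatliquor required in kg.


Total_raw = N * avg_wt = 175 * 11.2510 = 1968.9250 kg
Substrate = Total_raw * (1 - loss/100) = 1968.9250 * (1 - 26.8430/100) = 1440.4065 kg
Fat = Substrate * pct / 100 = 1440.4065 * 5.8340 / 100 = 84.0333 kg


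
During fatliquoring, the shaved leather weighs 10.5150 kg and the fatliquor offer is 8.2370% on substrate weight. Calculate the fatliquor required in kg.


Formula: Fat = substrate * pct / 100
Substituting: Fat = 10.5150 * 8.2370 / 100
Result: 0.8661 kg


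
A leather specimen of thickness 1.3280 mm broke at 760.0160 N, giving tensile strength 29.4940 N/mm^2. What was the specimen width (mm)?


Formula: w = F / (TS * t)
Substituting: w = 760.0160 / (29.4940 * 1.3280)
Result: 19.4040 mm


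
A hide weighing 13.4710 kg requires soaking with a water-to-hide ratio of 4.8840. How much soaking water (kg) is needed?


Formula: Water = hide_weight * ratio
Substituting: Water = 13.4710 * 4.8840
Result: 65.7924 kg


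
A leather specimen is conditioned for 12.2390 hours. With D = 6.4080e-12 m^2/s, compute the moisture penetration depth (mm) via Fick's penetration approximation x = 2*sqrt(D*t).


t = 12.2390 hr * 3600 = 44060.4000 s
D * t = 6.4080e-12 * 44060.4000 = 2.8234e-07
x = 2 * sqrt(D*t) = 2 * sqrt(2.8234e-07) = 0.00106271 m = 1.0627 mm


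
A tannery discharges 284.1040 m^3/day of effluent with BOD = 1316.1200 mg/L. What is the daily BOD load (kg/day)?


Formula: BOD_load = volume * conc / 1000
Substituting: BOD_load = 284.1040 * 1316.1200 / 1000
Result: 373.9150 kg/day


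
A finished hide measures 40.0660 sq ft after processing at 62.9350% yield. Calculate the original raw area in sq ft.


Formula: raw = finished * 100 / yield
Substituting: raw = 40.0660 * 100 / 62.9350
Result: 63.6625 sq ft


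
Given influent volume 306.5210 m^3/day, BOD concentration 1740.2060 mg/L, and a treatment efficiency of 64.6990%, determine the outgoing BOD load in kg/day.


Load_in = volume * conc / 1000 = 306.5210 * 1740.2060 / 1000 = 533.4097 kg/day
Removed = Load_in * eff / 100 = 533.4097 * 64.6990 / 100 = 345.1107 kg/day
Load_out = Load_in - Removed = 533.4097 - 345.1107 = 188.2990 kg/day


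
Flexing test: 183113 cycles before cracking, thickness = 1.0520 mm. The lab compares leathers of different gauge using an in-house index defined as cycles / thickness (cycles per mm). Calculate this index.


Formula: Index = cycles / thickness
Substituting: Index = 183113 / 1.0520
Result: 174061.7871 cycles/mm


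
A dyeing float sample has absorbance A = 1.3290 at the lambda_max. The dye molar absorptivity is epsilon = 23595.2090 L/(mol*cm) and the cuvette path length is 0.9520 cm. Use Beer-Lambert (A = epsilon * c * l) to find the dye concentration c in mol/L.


Formula: c = A / (epsilon * l)
Substituting: c = 1.3290 / (23595.2090 * 0.9520)
Result: 5.9165e-05 mol/L


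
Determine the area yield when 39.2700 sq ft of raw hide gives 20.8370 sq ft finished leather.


Formula: Yield = finished / raw * 100
Substituting: Yield = 20.8370 / 39.2700 * 100
Result: 53.0609 %


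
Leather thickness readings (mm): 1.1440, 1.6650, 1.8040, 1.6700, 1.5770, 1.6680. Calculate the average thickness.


Formula: Average = sum / n
Substituting: Average = 9.5280 / 6
Result: 1.5880 mm


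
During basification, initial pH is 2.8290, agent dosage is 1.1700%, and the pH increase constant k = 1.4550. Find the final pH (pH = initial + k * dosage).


Formula: pH_final = pH_initial + k * base_pct
Substituting: pH_final = 2.8290 + 1.4550 * 1.1700
Result: 4.5313


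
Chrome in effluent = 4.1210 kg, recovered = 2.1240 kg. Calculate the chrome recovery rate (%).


Formula: Recovery = recovered / input * 100
Substituting: Recovery = 2.1240 / 4.1210 * 100
Result: 51.5409 %


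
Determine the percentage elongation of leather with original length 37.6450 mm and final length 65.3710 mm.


Formula: Elongation = (Lf - L0) / L0 * 100
Substituting: Elongation = (65.3710 - 37.6450) / 37.6450 * 100
Result: 73.6512 %


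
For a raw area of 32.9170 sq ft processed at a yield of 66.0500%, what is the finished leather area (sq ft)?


Formula: finished = raw * yield / 100
Substituting: finished = 32.9170 * 66.0500 / 100
Result: 21.7417 sq ft


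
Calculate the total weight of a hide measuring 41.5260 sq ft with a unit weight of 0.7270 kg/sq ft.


Formula: Weight = area * weight_per_sqft
Substituting: Weight = 41.5260 * 0.7270
Result: 30.1894 kg


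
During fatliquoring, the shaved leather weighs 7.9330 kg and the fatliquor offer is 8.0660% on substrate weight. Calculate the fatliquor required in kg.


Formula: Fat = substrate * pct / 100
Substituting: Fat = 7.9330 * 8.0660 / 100
Result: 0.6399 kg


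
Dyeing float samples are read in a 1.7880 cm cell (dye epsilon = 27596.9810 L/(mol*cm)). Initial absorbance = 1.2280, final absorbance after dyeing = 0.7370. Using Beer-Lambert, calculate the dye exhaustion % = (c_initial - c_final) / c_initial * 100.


c_initial = A_i / (epsilon * l) = 1.2280 / (27596.9810 * 1.7880) = 2.4887e-05 mol/L
c_final = A_f / (epsilon * l) = 0.7370 / (27596.9810 * 1.7880) = 1.4936e-05 mol/L
Exhaustion = (c_initial - c_final) / c_initial * 100 = (2.4887e-05 - 1.4936e-05) / 2.4887e-05 * 100 = 39.9837 %


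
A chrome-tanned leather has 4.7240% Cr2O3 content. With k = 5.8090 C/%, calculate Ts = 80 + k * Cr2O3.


Formula: Ts = 80 + k * Cr2O3
Substituting: Ts = 80 + 5.8090 * 4.7240
Result: 107.4417 C


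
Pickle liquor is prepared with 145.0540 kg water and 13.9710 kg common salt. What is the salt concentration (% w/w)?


Formula: Conc = salt / (water + salt) * 100
Substituting: Conc = 13.9710 / (145.0540 + 13.9710) * 100
Result: 8.7854 %


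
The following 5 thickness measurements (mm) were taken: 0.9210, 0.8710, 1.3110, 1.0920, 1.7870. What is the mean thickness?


Formula: Average = sum / n
Substituting: Average = 5.9820 / 5
Result: 1.1964 mm


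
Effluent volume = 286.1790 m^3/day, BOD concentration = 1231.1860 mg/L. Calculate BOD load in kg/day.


Formula: BOD_load = volume * conc / 1000
Substituting: BOD_load = 286.1790 * 1231.1860 / 1000
Result: 352.3396 kg/day


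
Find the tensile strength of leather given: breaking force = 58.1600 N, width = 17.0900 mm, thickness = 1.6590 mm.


Formula: TS = force / (width * thickness)
Substituting: TS = 58.1600 / (17.0900 * 1.6590)
Result: 2.0513 N/mm^2


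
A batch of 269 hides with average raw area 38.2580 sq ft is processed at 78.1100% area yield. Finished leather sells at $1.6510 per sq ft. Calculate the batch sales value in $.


Raw_total = N * avg_area = 269 * 38.2580 = 10291.4020 sq ft
Finished = Raw_total * yield / 100 = 10291.4020 * 78.1100 / 100 = 8038.6141 sq ft
Value = Finished * price = 8038.6141 * 1.6510 = 13271.7519 $


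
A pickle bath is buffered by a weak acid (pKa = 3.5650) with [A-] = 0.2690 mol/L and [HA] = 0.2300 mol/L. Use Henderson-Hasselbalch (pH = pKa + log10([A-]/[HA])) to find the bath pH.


ratio = [A-] / [HA] = 0.2690 / 0.2300 = 1.1696
log10(ratio) = 0.0680244
pH = pKa + log10(ratio) = 3.5650 + 0.0680244 = 3.6330


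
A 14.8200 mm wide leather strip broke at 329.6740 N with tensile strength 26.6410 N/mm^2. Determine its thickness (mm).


Formula: t = F / (TS * w)
Substituting: t = 329.6740 / (26.6410 * 14.8200)
Result: 0.8350 mm


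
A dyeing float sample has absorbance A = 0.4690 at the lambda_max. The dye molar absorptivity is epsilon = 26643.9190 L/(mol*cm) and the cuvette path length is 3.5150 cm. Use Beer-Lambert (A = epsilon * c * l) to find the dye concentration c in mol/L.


Formula: c = A / (epsilon * l)
Substituting: c = 0.4690 / (26643.9190 * 3.5150)
Result: 5.0078e-06 mol/L


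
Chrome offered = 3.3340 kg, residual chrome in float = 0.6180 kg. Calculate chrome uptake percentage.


Formula: Uptake = (offered - residual) / offered * 100
Substituting: Uptake = (3.3340 - 0.6180) / 3.3340 * 100
Result: 81.4637 %


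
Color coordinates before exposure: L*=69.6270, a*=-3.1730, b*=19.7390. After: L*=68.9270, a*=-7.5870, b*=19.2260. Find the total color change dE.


dL = -0.7000, da = -4.4140, db = -0.5130
dE = sqrt((-0.7000)^2 + (-4.4140)^2 + (-0.5130)^2) = 4.4985


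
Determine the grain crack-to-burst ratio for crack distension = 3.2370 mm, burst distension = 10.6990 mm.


Formula: Ratio = crack / burst
Substituting: Ratio = 3.2370 / 10.6990
Result: 0.3026


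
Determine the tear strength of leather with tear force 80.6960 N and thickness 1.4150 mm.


Formula: Tear strength = force / thickness
Substituting: Tear strength = 80.6960 / 1.4150
Result: 57.0290 N/mm


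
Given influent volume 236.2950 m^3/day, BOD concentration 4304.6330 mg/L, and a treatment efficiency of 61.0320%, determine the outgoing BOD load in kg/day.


Load_in = volume * conc / 1000 = 236.2950 * 4304.6330 / 1000 = 1017.1633 kg/day
Removed = Load_in * eff / 100 = 1017.1633 * 61.0320 / 100 = 620.7951 kg/day
Load_out = Load_in - Removed = 1017.1633 - 620.7951 = 396.3682 kg/day


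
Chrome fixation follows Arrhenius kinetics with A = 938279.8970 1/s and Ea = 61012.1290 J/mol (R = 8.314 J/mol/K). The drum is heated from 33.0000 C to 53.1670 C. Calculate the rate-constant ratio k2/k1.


T1 = 33.0000 + 273.15 = 306.1500 K; T2 = 53.1670 + 273.15 = 326.3170 K
k1 = A * exp(-Ea/(R*T1)) = 938279.8970 * exp(-61012.1290/(8.314*306.1500)) = 3.6492e-05 1/s
k2 = A * exp(-Ea/(R*T2)) = 938279.8970 * exp(-61012.1290/(8.314*326.3170)) = 1.6053e-04 1/s
k2/k1 = 1.6053e-04 / 3.6492e-05 = 4.3991


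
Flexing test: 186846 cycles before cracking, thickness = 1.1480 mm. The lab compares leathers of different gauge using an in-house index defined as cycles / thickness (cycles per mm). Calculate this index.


Formula: Index = cycles / thickness
Substituting: Index = 186846 / 1.1480
Result: 162757.8397 cycles/mm


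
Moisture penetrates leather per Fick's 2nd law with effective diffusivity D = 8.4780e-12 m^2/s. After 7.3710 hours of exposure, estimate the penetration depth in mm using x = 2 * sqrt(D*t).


t = 7.3710 hr * 3600 = 26535.6000 s
D * t = 8.4780e-12 * 26535.6000 = 2.2497e-07
x = 2 * sqrt(D*t) = 2 * sqrt(2.2497e-07) = 9.4862e-04 m = 0.9486 mm


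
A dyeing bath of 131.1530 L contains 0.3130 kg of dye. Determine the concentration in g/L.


Formula: Conc = dye_mass(kg) / volume(L) * 1000
Substituting: Conc = 0.3130 / 131.1530 * 1000
Result: 2.3865 g/L


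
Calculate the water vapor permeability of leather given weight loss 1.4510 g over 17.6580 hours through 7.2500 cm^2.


Formula: WVP = loss / (area * time)
Substituting: WVP = 1.4510 / (7.2500 * 17.6580)
Result: 0.0113341 g/(cm^2*hr)


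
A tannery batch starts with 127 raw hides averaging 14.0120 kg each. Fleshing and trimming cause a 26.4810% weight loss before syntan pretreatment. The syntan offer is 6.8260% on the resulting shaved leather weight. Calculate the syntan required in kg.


Total_raw = N * avg_wt = 127 * 14.0120 = 1779.5240 kg
Substrate = Total_raw * (1 - loss/100) = 1779.5240 * (1 - 26.4810/100) = 1308.2882 kg
Syntan = Substrate * pct / 100 = 1308.2882 * 6.8260 / 100 = 89.3038 kg


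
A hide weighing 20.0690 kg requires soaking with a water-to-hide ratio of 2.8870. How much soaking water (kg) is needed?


Formula: Water = hide_weight * ratio
Substituting: Water = 20.0690 * 2.8870
Result: 57.9392 kg


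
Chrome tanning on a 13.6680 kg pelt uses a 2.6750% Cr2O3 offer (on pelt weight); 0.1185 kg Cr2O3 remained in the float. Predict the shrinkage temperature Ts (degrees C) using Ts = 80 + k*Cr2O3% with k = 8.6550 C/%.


Offered = pelt * offer_pct / 100 = 13.6680 * 2.6750 / 100 = 0.3656 kg
Uptake = offered - residual = 0.3656 - 0.1185 = 0.2471 kg
Cr2O3% on pelt = uptake / pelt * 100 = 0.2471 / 13.6680 * 100 = 1.8080 %
Ts = 80 + k * Cr2O3% = 80 + 8.6550 * 1.8080 = 95.6483 C


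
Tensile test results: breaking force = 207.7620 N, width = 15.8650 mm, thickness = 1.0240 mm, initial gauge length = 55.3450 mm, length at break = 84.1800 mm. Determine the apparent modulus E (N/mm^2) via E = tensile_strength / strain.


TS = F / (w * t) = 207.7620 / (15.8650 * 1.0240) = 12.7887 N/mm^2
strain = (Lf - L0) / L0 = (84.1800 - 55.3450) / 55.3450 = 0.5210
E = TS / strain = 12.7887 / 0.5210 = 24.5462 N/mm^2


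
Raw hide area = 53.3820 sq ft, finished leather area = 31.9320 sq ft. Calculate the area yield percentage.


Formula: Yield = finished / raw * 100
Substituting: Yield = 31.9320 / 53.3820 * 100
Result: 59.8179 %


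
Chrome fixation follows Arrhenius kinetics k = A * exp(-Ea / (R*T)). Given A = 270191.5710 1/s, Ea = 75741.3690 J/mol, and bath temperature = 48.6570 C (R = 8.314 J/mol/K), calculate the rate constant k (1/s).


T_K = T_C + 273.15 = 48.6570 + 273.15 = 321.8070 K
exponent = -Ea / (R * T_K) = -75741.3690 / (8.314 * 321.8070) = -28.3092
k = A * exp(exponent) = 270191.5710 * exp(-28.3092) = 1.3713e-07 1/s


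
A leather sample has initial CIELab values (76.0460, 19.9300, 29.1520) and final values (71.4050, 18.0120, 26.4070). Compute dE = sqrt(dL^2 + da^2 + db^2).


dL = -4.6410, da = -1.9180, db = -2.7450
dE = sqrt((-4.6410)^2 + (-1.9180)^2 + (-2.7450)^2) = 5.7230


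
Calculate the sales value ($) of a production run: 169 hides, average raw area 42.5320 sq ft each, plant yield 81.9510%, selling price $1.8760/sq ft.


Raw_total = N * avg_area = 169 * 42.5320 = 7187.9080 sq ft
Finished = Raw_total * yield / 100 = 7187.9080 * 81.9510 / 100 = 5890.5625 sq ft
Value = Finished * price = 5890.5625 * 1.8760 = 11050.6952 $


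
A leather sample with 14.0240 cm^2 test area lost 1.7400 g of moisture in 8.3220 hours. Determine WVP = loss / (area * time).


Formula: WVP = loss / (area * time)
Substituting: WVP = 1.7400 / (14.0240 * 8.3220)
Result: 0.014909 g/(cm^2*hr)


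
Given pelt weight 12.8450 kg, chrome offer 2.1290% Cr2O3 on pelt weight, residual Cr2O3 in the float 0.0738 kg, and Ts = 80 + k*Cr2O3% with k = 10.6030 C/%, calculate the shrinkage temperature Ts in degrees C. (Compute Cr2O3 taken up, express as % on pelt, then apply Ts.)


Offered = pelt * offer_pct / 100 = 12.8450 * 2.1290 / 100 = 0.2735 kg
Uptake = offered - residual = 0.2735 - 0.0738 = 0.1997 kg
Cr2O3% on pelt = uptake / pelt * 100 = 0.1997 / 12.8450 * 100 = 1.5545 %
Ts = 80 + k * Cr2O3% = 80 + 10.6030 * 1.5545 = 96.4819 C


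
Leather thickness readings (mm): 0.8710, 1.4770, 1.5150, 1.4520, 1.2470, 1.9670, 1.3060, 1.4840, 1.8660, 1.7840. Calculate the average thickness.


Formula: Average = sum / n
Substituting: Average = 14.9690 / 10
Result: 1.4969 mm


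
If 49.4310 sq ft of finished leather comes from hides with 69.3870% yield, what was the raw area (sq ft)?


Formula: raw = finished * 100 / yield
Substituting: raw = 49.4310 * 100 / 69.3870
Result: 71.2396 sq ft


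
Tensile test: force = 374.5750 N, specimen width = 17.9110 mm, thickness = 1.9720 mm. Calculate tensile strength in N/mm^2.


Formula: TS = force / (width * thickness)
Substituting: TS = 374.5750 / (17.9110 * 1.9720)
Result: 10.6050 N/mm^2


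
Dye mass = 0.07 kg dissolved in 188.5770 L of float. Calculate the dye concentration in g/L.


Formula: Conc = dye_mass(kg) / volume(L) * 1000
Substituting: Conc = 0.07 / 188.5770 * 1000
Result: 0.3712 g/L


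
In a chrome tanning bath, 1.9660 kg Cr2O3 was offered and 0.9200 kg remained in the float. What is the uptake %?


Formula: Uptake = (offered - residual) / offered * 100
Substituting: Uptake = (1.9660 - 0.9200) / 1.9660 * 100
Result: 53.2045 %


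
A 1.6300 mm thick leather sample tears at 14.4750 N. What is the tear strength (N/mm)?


Formula: Tear strength = force / thickness
Substituting: Tear strength = 14.4750 / 1.6300
Result: 8.8804 N/mm


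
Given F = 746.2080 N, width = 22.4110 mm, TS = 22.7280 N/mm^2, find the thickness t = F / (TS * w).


Formula: t = F / (TS * w)
Substituting: t = 746.2080 / (22.7280 * 22.4110)
Result: 1.4650 mm


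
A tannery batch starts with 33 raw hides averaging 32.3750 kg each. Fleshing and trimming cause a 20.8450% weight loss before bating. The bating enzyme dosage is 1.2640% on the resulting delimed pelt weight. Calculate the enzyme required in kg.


Total_raw = N * avg_wt = 33 * 32.3750 = 1068.3750 kg
Substrate = Total_raw * (1 - loss/100) = 1068.3750 * (1 - 20.8450/100) = 845.6722 kg
Enzyme = Substrate * pct / 100 = 845.6722 * 1.2640 / 100 = 10.6893 kg


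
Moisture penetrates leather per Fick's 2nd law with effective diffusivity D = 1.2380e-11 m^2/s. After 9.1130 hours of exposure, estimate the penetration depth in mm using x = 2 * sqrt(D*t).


t = 9.1130 hr * 3600 = 32806.8000 s
D * t = 1.2380e-11 * 32806.8000 = 4.0615e-07
x = 2 * sqrt(D*t) = 2 * sqrt(4.0615e-07) = 0.0012746 m = 1.2746 mm
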